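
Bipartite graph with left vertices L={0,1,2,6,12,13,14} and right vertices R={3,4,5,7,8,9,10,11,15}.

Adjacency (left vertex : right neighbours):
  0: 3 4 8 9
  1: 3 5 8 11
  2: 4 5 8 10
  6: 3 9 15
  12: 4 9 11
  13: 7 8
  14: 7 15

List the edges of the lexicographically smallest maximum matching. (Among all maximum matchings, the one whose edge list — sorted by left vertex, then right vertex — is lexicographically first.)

Lex-smallest maximum matching: {(0,3), (1,5), (2,4), (6,9), (12,11), (13,7), (14,15)}

|M| = 7 (so the lex-smallest maximum matching has 7 edges)
process left vertices in ascending order; for each, take the smallest-labelled available neighbour that still permits 7 edges overall, or leave it unmatched if none does
lex-smallest matching: {0-3, 1-5, 2-4, 6-9, 12-11, 13-7, 14-15}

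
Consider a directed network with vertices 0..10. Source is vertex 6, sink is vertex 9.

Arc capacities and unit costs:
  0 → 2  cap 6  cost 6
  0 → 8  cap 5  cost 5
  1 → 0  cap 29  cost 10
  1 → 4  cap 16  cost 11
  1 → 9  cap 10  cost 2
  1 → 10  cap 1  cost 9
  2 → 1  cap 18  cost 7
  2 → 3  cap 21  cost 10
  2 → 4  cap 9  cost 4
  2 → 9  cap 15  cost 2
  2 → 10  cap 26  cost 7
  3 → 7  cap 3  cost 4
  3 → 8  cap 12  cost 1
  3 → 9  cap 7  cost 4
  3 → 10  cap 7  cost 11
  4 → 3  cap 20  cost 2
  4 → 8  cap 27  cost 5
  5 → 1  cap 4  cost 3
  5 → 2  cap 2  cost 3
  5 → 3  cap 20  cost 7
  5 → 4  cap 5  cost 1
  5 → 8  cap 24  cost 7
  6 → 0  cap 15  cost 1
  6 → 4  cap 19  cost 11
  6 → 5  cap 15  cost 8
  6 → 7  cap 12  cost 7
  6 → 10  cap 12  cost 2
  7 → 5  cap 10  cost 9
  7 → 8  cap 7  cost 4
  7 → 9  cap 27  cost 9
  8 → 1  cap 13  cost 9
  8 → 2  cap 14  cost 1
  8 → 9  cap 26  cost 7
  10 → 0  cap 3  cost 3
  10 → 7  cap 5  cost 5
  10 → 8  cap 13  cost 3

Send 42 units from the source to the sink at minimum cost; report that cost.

Minimum cost for 42 units: 514

shortest-cost path #1: 6→10→8→2→9 push 12 @ unit cost 8 (adds 96)
shortest-cost path #2: 6→0→2→9 push 3 @ unit cost 9 (adds 27)
shortest-cost path #3: 6→0→8→9 push 5 @ unit cost 13 (adds 65)
shortest-cost path #4: 6→0→2→8→9 push 3 @ unit cost 13 (adds 39)
shortest-cost path #5: 6→5→1→9 push 4 @ unit cost 13 (adds 52)
shortest-cost path #6: 6→5→4→3→9 push 5 @ unit cost 15 (adds 75)
shortest-cost path #7: 6→7→9 push 10 @ unit cost 16 (adds 160)
total cost = 514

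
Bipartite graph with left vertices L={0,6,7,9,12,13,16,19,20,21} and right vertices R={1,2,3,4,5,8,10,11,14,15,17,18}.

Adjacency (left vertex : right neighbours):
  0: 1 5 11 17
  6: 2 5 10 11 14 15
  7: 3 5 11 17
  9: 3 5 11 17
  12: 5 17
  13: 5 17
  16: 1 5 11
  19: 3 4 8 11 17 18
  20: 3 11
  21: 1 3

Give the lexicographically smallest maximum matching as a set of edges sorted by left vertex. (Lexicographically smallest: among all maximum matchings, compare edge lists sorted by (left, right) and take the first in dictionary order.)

|M| = 7 (so the lex-smallest maximum matching has 7 edges)
process left vertices in ascending order; for each, take the smallest-labelled available neighbour that still permits 7 edges overall, or leave it unmatched if none does
lex-smallest matching: {0-1, 6-2, 7-3, 9-5, 12-17, 16-11, 19-4}

Lex-smallest maximum matching: {(0,1), (6,2), (7,3), (9,5), (12,17), (16,11), (19,4)}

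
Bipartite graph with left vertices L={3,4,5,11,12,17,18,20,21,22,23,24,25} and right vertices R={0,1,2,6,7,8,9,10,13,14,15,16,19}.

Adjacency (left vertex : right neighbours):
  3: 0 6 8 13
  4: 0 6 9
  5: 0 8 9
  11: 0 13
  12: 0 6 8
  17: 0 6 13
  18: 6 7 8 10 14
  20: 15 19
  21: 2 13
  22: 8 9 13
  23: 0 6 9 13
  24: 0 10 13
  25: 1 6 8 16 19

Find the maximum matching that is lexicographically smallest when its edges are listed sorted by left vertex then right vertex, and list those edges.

|M| = 10 (so the lex-smallest maximum matching has 10 edges)
process left vertices in ascending order; for each, take the smallest-labelled available neighbour that still permits 10 edges overall, or leave it unmatched if none does
lex-smallest matching: {3-0, 4-6, 5-8, 11-13, 18-7, 20-15, 21-2, 22-9, 24-10, 25-1}

Lex-smallest maximum matching: {(3,0), (4,6), (5,8), (11,13), (18,7), (20,15), (21,2), (22,9), (24,10), (25,1)}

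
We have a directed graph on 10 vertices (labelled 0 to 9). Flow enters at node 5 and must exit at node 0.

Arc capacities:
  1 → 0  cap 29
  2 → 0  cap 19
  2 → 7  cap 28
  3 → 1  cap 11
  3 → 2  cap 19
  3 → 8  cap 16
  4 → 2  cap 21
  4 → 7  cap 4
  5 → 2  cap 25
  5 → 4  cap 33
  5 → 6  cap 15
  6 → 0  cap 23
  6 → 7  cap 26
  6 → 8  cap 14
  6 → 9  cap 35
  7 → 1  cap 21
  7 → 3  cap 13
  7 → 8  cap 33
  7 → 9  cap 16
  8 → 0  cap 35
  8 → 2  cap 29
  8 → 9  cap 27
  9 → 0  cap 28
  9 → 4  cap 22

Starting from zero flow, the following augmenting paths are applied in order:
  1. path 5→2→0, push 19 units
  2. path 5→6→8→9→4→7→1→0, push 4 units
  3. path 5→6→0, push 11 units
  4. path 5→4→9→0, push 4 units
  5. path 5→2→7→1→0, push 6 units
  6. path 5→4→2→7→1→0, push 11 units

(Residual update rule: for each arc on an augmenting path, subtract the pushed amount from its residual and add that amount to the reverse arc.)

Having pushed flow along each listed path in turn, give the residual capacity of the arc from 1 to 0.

after path 1 (5→2→0, push 19): res(1,0)=29
after path 2 (5→6→8→9→4→7→1→0, push 4): res(1,0)=25
after path 3 (5→6→0, push 11): res(1,0)=25
after path 4 (5→4→9→0, push 4): res(1,0)=25
after path 5 (5→2→7→1→0, push 6): res(1,0)=19
after path 6 (5→4→2→7→1→0, push 11): res(1,0)=8

Residual capacity of (1,0): 8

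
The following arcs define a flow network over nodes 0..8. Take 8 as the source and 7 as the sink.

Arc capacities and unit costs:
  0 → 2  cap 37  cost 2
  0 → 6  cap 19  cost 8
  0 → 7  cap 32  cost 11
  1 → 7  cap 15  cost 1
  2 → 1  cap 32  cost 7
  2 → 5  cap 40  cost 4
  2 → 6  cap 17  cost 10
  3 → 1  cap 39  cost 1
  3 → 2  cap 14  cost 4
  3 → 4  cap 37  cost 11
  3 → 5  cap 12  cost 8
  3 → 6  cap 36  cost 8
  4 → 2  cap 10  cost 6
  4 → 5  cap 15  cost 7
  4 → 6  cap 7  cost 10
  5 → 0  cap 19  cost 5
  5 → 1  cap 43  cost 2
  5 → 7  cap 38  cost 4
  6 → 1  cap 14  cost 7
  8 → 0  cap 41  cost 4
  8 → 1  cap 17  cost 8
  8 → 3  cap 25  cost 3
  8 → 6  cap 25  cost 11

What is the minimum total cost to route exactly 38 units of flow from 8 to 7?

Minimum cost for 38 units: 397

shortest-cost path #1: 8→3→1→7 push 15 @ unit cost 5 (adds 75)
shortest-cost path #2: 8→0→2→5→7 push 23 @ unit cost 14 (adds 322)
total cost = 397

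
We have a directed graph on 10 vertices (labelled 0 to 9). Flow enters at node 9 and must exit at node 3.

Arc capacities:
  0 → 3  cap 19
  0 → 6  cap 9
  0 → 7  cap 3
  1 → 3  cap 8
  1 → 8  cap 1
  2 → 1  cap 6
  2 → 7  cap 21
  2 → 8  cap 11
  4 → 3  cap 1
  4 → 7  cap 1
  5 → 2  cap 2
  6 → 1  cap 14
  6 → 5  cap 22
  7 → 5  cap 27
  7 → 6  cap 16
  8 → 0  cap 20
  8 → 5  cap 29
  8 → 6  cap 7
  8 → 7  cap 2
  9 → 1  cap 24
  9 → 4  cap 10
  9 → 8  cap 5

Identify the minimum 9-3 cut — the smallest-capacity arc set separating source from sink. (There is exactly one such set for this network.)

augment #1: 9→1→3 push 8
augment #2: 9→4→3 push 1
augment #3: 9→8→0→3 push 5
augment #4: 9→1→8→0→3 push 1
augment #5: 9→4→7→5→2→8→0→3 push 1
max flow = 16; residual-reachable set from 9 gives S-side
cut edges (S→T): {(1,3), (1,8), (4,3), (4,7), (9,8)} total cap 16

Min-cut arcs: {(1,3), (1,8), (4,3), (4,7), (9,8)} (total capacity 16)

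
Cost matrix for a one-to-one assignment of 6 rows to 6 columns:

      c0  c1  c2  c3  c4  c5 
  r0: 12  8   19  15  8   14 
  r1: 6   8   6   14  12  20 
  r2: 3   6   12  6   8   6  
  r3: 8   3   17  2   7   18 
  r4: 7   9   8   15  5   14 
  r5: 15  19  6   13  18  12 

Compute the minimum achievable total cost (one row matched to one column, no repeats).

optimal assignment: row0→col1 (cost 8), row1→col0 (cost 6), row2→col5 (cost 6), row3→col3 (cost 2), row4→col4 (cost 5), row5→col2 (cost 6)
total = 8 + 6 + 6 + 2 + 5 + 6 = 33

Minimum assignment cost: 33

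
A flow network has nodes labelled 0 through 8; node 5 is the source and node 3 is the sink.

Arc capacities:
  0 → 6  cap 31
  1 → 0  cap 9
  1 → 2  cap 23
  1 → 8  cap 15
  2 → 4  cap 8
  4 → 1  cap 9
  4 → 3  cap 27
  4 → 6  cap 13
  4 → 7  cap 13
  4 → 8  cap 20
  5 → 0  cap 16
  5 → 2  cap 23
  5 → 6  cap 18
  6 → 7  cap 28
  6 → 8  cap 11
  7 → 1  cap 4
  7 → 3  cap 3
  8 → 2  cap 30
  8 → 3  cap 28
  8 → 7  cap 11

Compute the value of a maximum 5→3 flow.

augment #1: 5→2→4→3 bottleneck 8, total now 8
augment #2: 5→6→7→3 bottleneck 3, total now 11
augment #3: 5→6→8→3 bottleneck 11, total now 22
augment #4: 5→6→7→1→8→3 bottleneck 4, total now 26

Maximum flow value: 26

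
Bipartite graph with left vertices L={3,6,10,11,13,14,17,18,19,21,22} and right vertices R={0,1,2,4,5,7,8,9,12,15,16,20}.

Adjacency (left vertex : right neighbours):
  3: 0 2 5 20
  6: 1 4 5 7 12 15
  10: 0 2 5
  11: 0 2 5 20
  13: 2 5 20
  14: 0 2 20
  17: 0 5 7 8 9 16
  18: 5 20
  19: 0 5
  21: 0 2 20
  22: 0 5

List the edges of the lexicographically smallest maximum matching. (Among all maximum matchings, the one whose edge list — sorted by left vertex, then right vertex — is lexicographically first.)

|M| = 6 (so the lex-smallest maximum matching has 6 edges)
process left vertices in ascending order; for each, take the smallest-labelled available neighbour that still permits 6 edges overall, or leave it unmatched if none does
lex-smallest matching: {3-0, 6-1, 10-2, 11-5, 13-20, 17-7}

Lex-smallest maximum matching: {(3,0), (6,1), (10,2), (11,5), (13,20), (17,7)}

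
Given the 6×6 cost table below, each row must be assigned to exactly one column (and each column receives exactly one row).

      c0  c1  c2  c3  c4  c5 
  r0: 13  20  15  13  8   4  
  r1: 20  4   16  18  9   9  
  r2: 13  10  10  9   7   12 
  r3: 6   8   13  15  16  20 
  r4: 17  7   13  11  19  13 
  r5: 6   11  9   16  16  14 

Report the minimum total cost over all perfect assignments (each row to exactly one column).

optimal assignment: row0→col5 (cost 4), row1→col1 (cost 4), row2→col4 (cost 7), row3→col0 (cost 6), row4→col3 (cost 11), row5→col2 (cost 9)
total = 4 + 4 + 7 + 6 + 11 + 9 = 41

Minimum assignment cost: 41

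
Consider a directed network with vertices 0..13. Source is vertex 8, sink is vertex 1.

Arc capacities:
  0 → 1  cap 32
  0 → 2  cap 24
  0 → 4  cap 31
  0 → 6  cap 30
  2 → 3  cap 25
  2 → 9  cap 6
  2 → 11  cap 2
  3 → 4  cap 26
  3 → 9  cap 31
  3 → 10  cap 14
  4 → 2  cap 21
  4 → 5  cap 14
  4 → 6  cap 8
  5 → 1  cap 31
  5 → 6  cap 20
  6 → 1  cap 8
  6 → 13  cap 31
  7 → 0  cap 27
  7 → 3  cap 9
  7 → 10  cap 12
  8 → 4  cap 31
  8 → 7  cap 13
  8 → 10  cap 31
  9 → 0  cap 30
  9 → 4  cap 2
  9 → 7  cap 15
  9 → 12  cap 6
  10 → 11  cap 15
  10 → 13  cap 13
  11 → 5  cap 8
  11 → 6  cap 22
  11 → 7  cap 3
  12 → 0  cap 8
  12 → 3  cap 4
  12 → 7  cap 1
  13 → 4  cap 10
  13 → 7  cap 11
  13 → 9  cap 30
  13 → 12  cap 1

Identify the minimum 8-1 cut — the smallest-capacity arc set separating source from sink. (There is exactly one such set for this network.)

augment #1: 8→4→5→1 push 14
augment #2: 8→4→6→1 push 8
augment #3: 8→7→0→1 push 13
augment #4: 8→10→11→5→1 push 8
augment #5: 8→4→2→9→0→1 push 6
augment #6: 8→10→11→7→0→1 push 3
augment #7: 8→10→13→7→0→1 push 10
max flow = 62; residual-reachable set from 8 gives S-side
cut edges (S→T): {(0,1), (4,5), (6,1), (11,5)} total cap 62

Min-cut arcs: {(0,1), (4,5), (6,1), (11,5)} (total capacity 62)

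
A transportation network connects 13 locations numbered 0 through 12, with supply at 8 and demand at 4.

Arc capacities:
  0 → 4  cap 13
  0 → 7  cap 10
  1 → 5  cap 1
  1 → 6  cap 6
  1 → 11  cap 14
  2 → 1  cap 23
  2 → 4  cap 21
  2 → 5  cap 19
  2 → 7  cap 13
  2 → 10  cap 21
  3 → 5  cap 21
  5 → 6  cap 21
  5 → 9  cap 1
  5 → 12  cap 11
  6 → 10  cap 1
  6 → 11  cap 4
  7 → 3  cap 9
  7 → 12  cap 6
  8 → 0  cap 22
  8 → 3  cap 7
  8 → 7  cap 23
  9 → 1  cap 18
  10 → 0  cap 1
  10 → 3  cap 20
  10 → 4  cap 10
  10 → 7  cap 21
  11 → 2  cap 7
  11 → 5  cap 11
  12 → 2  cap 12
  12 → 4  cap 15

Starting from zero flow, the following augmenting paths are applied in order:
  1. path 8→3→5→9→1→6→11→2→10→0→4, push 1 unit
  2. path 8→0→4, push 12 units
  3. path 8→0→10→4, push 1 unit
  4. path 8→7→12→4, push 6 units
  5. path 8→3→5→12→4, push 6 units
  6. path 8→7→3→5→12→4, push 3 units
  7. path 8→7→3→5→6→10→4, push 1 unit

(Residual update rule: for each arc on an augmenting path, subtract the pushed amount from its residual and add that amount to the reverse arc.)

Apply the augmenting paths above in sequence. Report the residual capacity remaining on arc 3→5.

after path 1 (8→3→5→9→1→6→11→2→10→0→4, push 1): res(3,5)=20
after path 2 (8→0→4, push 12): res(3,5)=20
after path 3 (8→0→10→4, push 1): res(3,5)=20
after path 4 (8→7→12→4, push 6): res(3,5)=20
after path 5 (8→3→5→12→4, push 6): res(3,5)=14
after path 6 (8→7→3→5→12→4, push 3): res(3,5)=11
after path 7 (8→7→3→5→6→10→4, push 1): res(3,5)=10

Residual capacity of (3,5): 10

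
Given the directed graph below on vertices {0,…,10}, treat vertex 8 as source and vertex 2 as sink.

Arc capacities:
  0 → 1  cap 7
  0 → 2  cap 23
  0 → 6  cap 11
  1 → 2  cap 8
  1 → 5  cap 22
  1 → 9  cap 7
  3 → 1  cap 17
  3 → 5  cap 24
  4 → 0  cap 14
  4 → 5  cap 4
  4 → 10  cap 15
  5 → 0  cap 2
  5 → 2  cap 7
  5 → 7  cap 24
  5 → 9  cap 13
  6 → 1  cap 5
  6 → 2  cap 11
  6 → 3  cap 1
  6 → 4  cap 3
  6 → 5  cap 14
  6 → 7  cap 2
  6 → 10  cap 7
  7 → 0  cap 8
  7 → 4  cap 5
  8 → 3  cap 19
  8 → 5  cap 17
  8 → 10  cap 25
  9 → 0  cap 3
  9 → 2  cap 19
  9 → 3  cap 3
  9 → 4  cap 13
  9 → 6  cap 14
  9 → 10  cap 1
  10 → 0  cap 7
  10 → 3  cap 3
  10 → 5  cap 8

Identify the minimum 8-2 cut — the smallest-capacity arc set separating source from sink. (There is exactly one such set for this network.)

Min-cut arcs: {(8,3), (8,5), (10,0), (10,3), (10,5)} (total capacity 54)

augment #1: 8→5→2 push 7
augment #2: 8→3→1→2 push 8
augment #3: 8→5→0→2 push 2
augment #4: 8→5→9→2 push 8
augment #5: 8→10→0→2 push 7
augment #6: 8→3→1→9→2 push 7
augment #7: 8→3→5→9→2 push 4
augment #8: 8→10→5→7→0→2 push 8
augment #9: 8→10→3→5→9→0→2 push 1
augment #10: 8→10→3→5→7→4→0→2 push 2
max flow = 54; residual-reachable set from 8 gives S-side
cut edges (S→T): {(8,3), (8,5), (10,0), (10,3), (10,5)} total cap 54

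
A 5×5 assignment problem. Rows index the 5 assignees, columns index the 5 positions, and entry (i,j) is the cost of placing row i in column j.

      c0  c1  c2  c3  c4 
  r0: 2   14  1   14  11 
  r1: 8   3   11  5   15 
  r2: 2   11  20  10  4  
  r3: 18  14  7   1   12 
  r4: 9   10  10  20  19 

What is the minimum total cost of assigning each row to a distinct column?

optimal assignment: row0→col2 (cost 1), row1→col1 (cost 3), row2→col4 (cost 4), row3→col3 (cost 1), row4→col0 (cost 9)
total = 1 + 3 + 4 + 1 + 9 = 18

Minimum assignment cost: 18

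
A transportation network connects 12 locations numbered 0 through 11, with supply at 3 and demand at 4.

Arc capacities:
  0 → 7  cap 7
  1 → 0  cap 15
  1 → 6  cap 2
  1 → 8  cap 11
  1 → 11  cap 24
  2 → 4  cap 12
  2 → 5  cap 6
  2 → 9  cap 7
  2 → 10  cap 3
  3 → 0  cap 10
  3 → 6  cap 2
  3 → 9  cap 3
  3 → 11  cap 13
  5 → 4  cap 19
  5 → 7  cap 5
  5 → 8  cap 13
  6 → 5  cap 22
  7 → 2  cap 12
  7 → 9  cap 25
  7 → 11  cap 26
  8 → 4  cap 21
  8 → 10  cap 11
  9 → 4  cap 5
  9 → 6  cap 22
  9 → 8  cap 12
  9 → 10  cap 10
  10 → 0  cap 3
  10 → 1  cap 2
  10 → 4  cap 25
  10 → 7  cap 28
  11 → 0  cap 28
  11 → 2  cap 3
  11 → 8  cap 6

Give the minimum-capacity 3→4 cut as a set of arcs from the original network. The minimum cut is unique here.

Min-cut arcs: {(0,7), (3,6), (3,9), (11,2), (11,8)} (total capacity 21)

augment #1: 3→9→4 push 3
augment #2: 3→6→5→4 push 2
augment #3: 3→11→2→4 push 3
augment #4: 3→11→8→4 push 6
augment #5: 3→0→7→2→4 push 7
max flow = 21; residual-reachable set from 3 gives S-side
cut edges (S→T): {(0,7), (3,6), (3,9), (11,2), (11,8)} total cap 21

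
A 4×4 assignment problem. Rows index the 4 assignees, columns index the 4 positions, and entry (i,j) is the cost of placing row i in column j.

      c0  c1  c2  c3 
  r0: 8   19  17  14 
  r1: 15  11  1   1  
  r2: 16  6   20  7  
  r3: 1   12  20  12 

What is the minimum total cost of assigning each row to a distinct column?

Minimum assignment cost: 22

optimal assignment: row0→col3 (cost 14), row1→col2 (cost 1), row2→col1 (cost 6), row3→col0 (cost 1)
total = 14 + 1 + 6 + 1 = 22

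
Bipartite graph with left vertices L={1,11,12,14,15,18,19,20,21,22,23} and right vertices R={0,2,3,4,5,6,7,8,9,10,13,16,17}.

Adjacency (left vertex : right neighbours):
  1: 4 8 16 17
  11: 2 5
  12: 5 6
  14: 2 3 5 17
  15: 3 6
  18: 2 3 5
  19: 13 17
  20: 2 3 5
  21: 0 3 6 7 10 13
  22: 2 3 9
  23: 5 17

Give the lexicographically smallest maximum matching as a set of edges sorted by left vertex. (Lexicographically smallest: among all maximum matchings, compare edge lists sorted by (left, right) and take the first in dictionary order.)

Lex-smallest maximum matching: {(1,4), (11,2), (12,5), (14,3), (15,6), (19,13), (21,0), (22,9), (23,17)}

|M| = 9 (so the lex-smallest maximum matching has 9 edges)
process left vertices in ascending order; for each, take the smallest-labelled available neighbour that still permits 9 edges overall, or leave it unmatched if none does
lex-smallest matching: {1-4, 11-2, 12-5, 14-3, 15-6, 19-13, 21-0, 22-9, 23-17}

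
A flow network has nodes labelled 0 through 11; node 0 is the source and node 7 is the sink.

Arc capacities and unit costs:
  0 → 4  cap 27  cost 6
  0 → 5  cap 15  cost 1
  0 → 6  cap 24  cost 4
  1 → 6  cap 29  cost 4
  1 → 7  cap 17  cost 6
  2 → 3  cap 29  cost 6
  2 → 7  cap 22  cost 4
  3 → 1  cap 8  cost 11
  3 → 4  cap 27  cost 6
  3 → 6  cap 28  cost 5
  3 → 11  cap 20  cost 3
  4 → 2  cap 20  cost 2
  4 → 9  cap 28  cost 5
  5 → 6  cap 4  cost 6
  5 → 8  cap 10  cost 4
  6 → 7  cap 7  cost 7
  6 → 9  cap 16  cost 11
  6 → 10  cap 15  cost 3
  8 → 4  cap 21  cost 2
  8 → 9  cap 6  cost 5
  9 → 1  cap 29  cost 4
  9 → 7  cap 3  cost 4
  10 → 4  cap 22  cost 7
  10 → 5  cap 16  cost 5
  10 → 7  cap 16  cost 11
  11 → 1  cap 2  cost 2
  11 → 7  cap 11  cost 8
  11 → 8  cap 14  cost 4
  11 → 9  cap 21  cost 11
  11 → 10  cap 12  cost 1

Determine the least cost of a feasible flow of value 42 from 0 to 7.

Minimum cost for 42 units: 575

shortest-cost path #1: 0→6→7 push 7 @ unit cost 11 (adds 77)
shortest-cost path #2: 0→4→2→7 push 20 @ unit cost 12 (adds 240)
shortest-cost path #3: 0→5→8→9→7 push 3 @ unit cost 14 (adds 42)
shortest-cost path #4: 0→6→10→7 push 12 @ unit cost 18 (adds 216)
total cost = 575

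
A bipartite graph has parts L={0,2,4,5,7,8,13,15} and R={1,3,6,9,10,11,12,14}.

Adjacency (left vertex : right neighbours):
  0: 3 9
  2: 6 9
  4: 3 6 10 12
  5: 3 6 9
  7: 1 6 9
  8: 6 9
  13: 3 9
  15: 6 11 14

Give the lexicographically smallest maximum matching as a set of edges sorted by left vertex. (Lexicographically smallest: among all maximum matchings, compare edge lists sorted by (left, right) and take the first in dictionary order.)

Lex-smallest maximum matching: {(0,3), (2,6), (4,10), (5,9), (7,1), (15,11)}

|M| = 6 (so the lex-smallest maximum matching has 6 edges)
process left vertices in ascending order; for each, take the smallest-labelled available neighbour that still permits 6 edges overall, or leave it unmatched if none does
lex-smallest matching: {0-3, 2-6, 4-10, 5-9, 7-1, 15-11}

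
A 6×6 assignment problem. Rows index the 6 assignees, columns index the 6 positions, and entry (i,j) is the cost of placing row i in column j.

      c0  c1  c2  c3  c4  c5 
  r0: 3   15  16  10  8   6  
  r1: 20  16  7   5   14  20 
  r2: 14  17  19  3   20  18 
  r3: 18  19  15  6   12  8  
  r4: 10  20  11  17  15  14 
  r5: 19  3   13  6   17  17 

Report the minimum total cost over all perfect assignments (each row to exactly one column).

one of 2 optimal assignments: row0→col0 (cost 3), row1→col2 (cost 7), row2→col3 (cost 3), row3→col5 (cost 8), row4→col4 (cost 15), row5→col1 (cost 3)
total = 3 + 7 + 3 + 8 + 15 + 3 = 39

Minimum assignment cost: 39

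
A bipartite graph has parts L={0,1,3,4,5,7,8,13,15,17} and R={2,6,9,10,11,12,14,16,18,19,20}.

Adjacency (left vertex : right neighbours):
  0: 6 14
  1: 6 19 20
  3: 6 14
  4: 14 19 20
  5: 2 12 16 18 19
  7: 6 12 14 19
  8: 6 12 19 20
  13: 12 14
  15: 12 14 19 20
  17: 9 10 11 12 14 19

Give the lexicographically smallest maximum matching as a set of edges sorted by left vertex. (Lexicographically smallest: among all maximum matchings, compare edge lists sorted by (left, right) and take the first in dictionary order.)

|M| = 7 (so the lex-smallest maximum matching has 7 edges)
process left vertices in ascending order; for each, take the smallest-labelled available neighbour that still permits 7 edges overall, or leave it unmatched if none does
lex-smallest matching: {0-6, 1-19, 3-14, 4-20, 5-2, 7-12, 17-9}

Lex-smallest maximum matching: {(0,6), (1,19), (3,14), (4,20), (5,2), (7,12), (17,9)}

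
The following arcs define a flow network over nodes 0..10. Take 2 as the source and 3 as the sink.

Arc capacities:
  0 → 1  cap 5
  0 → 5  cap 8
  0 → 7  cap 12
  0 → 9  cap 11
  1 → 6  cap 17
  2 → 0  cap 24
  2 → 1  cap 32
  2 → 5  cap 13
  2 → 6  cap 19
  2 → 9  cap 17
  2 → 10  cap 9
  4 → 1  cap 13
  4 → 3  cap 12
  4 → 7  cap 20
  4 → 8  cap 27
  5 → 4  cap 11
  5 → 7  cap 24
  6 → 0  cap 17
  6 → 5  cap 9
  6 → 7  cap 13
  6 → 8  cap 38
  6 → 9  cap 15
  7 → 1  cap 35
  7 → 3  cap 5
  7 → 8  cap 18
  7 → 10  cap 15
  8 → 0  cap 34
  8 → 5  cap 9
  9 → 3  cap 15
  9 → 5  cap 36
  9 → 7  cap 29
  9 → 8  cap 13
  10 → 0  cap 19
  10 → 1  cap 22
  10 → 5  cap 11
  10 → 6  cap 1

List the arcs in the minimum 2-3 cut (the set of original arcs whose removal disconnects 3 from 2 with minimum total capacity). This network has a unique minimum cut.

augment #1: 2→9→3 push 15
augment #2: 2→0→7→3 push 5
augment #3: 2→5→4→3 push 11
max flow = 31; residual-reachable set from 2 gives S-side
cut edges (S→T): {(5,4), (7,3), (9,3)} total cap 31

Min-cut arcs: {(5,4), (7,3), (9,3)} (total capacity 31)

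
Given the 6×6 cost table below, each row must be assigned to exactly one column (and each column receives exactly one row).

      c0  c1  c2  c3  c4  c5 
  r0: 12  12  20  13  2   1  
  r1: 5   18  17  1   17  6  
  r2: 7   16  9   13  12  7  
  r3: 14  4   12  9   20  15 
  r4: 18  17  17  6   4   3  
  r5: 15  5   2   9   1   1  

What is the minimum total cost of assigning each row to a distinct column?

Minimum assignment cost: 19

one of 2 optimal assignments: row0→col4 (cost 2), row1→col3 (cost 1), row2→col0 (cost 7), row3→col1 (cost 4), row4→col5 (cost 3), row5→col2 (cost 2)
total = 2 + 1 + 7 + 4 + 3 + 2 = 19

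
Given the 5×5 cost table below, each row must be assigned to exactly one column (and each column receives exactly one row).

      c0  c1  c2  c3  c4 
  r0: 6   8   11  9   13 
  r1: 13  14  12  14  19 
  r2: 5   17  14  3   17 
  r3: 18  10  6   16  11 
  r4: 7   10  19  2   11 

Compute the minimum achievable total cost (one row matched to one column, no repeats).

Minimum assignment cost: 38

optimal assignment: row0→col1 (cost 8), row1→col2 (cost 12), row2→col0 (cost 5), row3→col4 (cost 11), row4→col3 (cost 2)
total = 8 + 12 + 5 + 11 + 2 = 38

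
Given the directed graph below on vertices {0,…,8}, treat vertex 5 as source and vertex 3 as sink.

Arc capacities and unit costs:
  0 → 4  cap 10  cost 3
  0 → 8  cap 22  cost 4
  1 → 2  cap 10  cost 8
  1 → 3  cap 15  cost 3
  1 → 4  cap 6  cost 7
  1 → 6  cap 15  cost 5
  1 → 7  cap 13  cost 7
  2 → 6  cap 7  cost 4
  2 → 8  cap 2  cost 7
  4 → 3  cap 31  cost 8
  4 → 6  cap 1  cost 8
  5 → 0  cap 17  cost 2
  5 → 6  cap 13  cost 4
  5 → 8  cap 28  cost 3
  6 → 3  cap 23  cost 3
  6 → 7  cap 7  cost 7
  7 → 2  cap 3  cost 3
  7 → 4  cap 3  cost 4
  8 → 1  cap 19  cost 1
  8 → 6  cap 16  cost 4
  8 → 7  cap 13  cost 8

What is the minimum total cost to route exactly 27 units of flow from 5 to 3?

shortest-cost path #1: 5→6→3 push 13 @ unit cost 7 (adds 91)
shortest-cost path #2: 5→8→1→3 push 14 @ unit cost 7 (adds 98)
total cost = 189

Minimum cost for 27 units: 189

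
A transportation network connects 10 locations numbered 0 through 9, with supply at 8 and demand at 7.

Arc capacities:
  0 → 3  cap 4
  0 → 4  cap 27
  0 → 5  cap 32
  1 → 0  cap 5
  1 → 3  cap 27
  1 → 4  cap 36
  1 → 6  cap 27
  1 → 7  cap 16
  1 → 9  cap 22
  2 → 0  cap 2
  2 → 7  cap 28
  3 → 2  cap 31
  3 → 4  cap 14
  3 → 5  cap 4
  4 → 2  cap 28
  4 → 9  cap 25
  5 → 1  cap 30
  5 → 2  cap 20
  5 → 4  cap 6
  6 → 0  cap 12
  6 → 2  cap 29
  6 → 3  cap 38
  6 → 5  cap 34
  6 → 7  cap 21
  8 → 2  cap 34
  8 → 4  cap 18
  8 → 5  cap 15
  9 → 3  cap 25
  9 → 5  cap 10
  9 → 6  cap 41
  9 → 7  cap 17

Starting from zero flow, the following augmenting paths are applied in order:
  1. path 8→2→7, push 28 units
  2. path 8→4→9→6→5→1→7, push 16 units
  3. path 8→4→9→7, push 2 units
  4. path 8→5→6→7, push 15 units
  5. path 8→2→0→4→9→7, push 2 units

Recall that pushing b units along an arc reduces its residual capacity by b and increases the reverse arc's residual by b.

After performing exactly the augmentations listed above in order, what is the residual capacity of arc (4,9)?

Residual capacity of (4,9): 5

after path 1 (8→2→7, push 28): res(4,9)=25
after path 2 (8→4→9→6→5→1→7, push 16): res(4,9)=9
after path 3 (8→4→9→7, push 2): res(4,9)=7
after path 4 (8→5→6→7, push 15): res(4,9)=7
after path 5 (8→2→0→4→9→7, push 2): res(4,9)=5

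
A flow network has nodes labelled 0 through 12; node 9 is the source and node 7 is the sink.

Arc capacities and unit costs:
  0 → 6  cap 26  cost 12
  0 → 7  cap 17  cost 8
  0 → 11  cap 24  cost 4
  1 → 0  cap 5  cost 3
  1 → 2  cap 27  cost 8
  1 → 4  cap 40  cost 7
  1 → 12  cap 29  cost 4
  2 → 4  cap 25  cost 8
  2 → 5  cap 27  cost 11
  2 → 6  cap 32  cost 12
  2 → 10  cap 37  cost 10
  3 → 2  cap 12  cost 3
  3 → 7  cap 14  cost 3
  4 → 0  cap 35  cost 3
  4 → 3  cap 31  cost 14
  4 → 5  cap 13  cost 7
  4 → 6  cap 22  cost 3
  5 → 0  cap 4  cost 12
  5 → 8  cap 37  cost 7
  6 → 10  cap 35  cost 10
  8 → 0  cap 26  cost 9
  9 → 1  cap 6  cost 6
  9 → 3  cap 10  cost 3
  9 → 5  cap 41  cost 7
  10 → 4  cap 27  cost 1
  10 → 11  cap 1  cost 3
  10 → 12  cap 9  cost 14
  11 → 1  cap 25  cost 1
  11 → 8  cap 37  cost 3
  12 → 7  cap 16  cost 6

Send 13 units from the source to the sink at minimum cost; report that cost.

Minimum cost for 13 units: 108

shortest-cost path #1: 9→3→7 push 10 @ unit cost 6 (adds 60)
shortest-cost path #2: 9→1→12→7 push 3 @ unit cost 16 (adds 48)
total cost = 108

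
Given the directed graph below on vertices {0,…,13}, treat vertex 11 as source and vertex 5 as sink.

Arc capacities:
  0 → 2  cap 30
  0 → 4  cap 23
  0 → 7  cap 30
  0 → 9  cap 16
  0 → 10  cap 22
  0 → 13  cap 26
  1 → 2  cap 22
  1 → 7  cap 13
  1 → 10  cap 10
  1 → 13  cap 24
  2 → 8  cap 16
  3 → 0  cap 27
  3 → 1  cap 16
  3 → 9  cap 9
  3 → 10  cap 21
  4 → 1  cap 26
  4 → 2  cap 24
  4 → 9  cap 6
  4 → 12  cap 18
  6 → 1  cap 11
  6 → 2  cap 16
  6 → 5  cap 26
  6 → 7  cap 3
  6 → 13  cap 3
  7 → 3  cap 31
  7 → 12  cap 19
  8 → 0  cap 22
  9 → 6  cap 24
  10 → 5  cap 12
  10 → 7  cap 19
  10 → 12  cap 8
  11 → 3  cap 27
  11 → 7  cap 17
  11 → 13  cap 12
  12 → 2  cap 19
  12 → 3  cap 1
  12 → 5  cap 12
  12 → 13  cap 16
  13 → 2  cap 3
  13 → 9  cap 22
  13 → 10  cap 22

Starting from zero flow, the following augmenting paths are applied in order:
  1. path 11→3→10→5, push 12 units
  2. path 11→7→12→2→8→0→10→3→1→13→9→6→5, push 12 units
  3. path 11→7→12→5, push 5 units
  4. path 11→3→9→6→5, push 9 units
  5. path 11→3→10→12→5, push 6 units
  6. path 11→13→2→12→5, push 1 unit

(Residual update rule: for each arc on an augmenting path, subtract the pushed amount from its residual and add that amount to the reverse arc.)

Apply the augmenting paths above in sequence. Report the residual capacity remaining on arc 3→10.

after path 1 (11→3→10→5, push 12): res(3,10)=9
after path 2 (11→7→12→2→8→0→10→3→1→13→9→6→5, push 12): res(3,10)=21
after path 3 (11→7→12→5, push 5): res(3,10)=21
after path 4 (11→3→9→6→5, push 9): res(3,10)=21
after path 5 (11→3→10→12→5, push 6): res(3,10)=15
after path 6 (11→13→2→12→5, push 1): res(3,10)=15

Residual capacity of (3,10): 15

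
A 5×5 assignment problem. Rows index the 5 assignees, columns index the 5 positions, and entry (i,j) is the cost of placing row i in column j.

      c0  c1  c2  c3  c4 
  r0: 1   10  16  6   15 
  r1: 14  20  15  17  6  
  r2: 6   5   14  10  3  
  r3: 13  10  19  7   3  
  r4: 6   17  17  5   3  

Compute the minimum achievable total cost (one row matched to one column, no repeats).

Minimum assignment cost: 29

optimal assignment: row0→col0 (cost 1), row1→col2 (cost 15), row2→col1 (cost 5), row3→col4 (cost 3), row4→col3 (cost 5)
total = 1 + 15 + 5 + 3 + 5 = 29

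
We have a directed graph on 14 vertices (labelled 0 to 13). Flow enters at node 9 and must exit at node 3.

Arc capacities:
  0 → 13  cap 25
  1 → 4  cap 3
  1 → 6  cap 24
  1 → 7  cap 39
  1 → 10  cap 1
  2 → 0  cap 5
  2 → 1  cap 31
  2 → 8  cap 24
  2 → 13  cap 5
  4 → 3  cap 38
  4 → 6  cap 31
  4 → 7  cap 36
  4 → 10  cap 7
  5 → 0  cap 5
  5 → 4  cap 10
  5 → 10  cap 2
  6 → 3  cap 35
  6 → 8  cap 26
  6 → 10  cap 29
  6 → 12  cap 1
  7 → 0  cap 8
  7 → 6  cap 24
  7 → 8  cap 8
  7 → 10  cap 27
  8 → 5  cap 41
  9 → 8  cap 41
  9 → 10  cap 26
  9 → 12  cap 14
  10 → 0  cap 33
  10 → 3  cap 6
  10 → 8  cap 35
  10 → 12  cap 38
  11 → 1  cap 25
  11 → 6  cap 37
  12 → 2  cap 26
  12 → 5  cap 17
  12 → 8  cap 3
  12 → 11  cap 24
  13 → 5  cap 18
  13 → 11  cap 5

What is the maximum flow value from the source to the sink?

Maximum flow value: 54

augment #1: 9→10→3 bottleneck 6, total now 6
augment #2: 9→8→5→4→3 bottleneck 10, total now 16
augment #3: 9→12→11→6→3 bottleneck 14, total now 30
augment #4: 9→10→12→11→6→3 bottleneck 10, total now 40
augment #5: 9→10→0→13→11→6→3 bottleneck 5, total now 45
augment #6: 9→10→12→2→1→4→3 bottleneck 3, total now 48
augment #7: 9→10→12→2→1→6→3 bottleneck 2, total now 50
augment #8: 9→8→5→10→12→2→1→6→3 bottleneck 2, total now 52
augment #9: 9→8→5→0→10→12→2→1→6→3 bottleneck 2, total now 54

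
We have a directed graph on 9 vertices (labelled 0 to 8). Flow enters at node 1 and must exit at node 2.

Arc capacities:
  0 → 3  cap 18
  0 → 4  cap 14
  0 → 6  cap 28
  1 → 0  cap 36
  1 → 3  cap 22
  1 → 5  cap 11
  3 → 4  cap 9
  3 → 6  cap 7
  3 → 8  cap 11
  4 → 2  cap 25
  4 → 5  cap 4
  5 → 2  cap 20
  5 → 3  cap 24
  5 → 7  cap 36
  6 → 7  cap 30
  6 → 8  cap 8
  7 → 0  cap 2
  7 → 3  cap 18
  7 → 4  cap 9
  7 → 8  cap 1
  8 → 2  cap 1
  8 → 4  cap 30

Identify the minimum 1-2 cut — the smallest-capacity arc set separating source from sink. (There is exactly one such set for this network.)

Min-cut arcs: {(1,5), (4,2), (4,5), (8,2)} (total capacity 41)

augment #1: 1→5→2 push 11
augment #2: 1→0→4→2 push 14
augment #3: 1→3→4→2 push 9
augment #4: 1→3→8→2 push 1
augment #5: 1→3→8→4→2 push 2
augment #6: 1→3→8→4→5→2 push 4
max flow = 41; residual-reachable set from 1 gives S-side
cut edges (S→T): {(1,5), (4,2), (4,5), (8,2)} total cap 41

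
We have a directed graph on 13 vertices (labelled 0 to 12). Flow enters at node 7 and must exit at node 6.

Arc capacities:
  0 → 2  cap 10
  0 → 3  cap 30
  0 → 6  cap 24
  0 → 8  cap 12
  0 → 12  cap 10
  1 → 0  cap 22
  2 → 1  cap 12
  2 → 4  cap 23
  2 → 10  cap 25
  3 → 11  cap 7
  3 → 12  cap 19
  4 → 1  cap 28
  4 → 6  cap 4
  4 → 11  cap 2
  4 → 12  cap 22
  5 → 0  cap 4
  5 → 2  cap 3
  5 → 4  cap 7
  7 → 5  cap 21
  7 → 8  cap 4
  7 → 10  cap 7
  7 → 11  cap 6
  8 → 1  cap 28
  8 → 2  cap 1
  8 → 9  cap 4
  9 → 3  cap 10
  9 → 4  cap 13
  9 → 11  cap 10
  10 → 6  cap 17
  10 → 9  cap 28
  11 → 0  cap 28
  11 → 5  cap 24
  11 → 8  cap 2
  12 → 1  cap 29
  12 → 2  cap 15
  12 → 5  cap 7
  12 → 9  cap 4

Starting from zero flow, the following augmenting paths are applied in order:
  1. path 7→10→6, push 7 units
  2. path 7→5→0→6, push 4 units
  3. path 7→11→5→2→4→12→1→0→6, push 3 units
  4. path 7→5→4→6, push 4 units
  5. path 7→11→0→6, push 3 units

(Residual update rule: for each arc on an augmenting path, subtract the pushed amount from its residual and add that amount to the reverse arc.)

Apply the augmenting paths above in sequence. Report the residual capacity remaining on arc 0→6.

Residual capacity of (0,6): 14

after path 1 (7→10→6, push 7): res(0,6)=24
after path 2 (7→5→0→6, push 4): res(0,6)=20
after path 3 (7→11→5→2→4→12→1→0→6, push 3): res(0,6)=17
after path 4 (7→5→4→6, push 4): res(0,6)=17
after path 5 (7→11→0→6, push 3): res(0,6)=14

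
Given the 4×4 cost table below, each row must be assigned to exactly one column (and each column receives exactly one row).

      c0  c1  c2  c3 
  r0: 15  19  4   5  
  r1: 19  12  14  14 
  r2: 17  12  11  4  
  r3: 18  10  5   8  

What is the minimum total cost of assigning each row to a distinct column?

Minimum assignment cost: 36

optimal assignment: row0→col0 (cost 15), row1→col1 (cost 12), row2→col3 (cost 4), row3→col2 (cost 5)
total = 15 + 12 + 4 + 5 = 36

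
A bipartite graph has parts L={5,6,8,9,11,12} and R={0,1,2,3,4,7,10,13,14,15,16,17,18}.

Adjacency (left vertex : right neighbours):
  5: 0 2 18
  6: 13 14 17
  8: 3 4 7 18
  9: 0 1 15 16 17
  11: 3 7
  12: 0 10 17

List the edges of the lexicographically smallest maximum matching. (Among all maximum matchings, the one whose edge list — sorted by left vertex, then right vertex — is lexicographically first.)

|M| = 6 (so the lex-smallest maximum matching has 6 edges)
process left vertices in ascending order; for each, take the smallest-labelled available neighbour that still permits 6 edges overall, or leave it unmatched if none does
lex-smallest matching: {5-0, 6-13, 8-3, 9-1, 11-7, 12-10}

Lex-smallest maximum matching: {(5,0), (6,13), (8,3), (9,1), (11,7), (12,10)}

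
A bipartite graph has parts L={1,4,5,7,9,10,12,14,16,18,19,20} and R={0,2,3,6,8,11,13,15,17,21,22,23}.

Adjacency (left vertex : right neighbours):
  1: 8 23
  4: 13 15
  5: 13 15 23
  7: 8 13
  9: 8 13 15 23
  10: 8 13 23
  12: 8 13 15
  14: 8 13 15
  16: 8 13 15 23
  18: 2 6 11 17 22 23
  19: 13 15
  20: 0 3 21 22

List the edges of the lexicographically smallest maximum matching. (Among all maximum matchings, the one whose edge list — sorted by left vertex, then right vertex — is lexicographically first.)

Lex-smallest maximum matching: {(1,8), (4,13), (5,15), (9,23), (18,2), (20,0)}

|M| = 6 (so the lex-smallest maximum matching has 6 edges)
process left vertices in ascending order; for each, take the smallest-labelled available neighbour that still permits 6 edges overall, or leave it unmatched if none does
lex-smallest matching: {1-8, 4-13, 5-15, 9-23, 18-2, 20-0}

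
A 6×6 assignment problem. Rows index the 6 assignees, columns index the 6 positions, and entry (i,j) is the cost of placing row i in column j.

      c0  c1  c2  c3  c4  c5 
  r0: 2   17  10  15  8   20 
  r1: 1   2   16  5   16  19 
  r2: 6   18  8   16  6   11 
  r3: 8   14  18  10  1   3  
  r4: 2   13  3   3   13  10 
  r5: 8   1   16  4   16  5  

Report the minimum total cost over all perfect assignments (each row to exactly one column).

one of 2 optimal assignments: row0→col0 (cost 2), row1→col1 (cost 2), row2→col4 (cost 6), row3→col5 (cost 3), row4→col2 (cost 3), row5→col3 (cost 4)
total = 2 + 2 + 6 + 3 + 3 + 4 = 20

Minimum assignment cost: 20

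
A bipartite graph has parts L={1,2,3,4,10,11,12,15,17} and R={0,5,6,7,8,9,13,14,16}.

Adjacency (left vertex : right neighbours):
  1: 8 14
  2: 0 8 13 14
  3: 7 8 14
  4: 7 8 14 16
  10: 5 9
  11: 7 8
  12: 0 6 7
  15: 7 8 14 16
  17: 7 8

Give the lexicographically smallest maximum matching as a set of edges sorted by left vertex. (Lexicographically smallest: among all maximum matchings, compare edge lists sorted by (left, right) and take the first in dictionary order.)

|M| = 7 (so the lex-smallest maximum matching has 7 edges)
process left vertices in ascending order; for each, take the smallest-labelled available neighbour that still permits 7 edges overall, or leave it unmatched if none does
lex-smallest matching: {1-8, 2-0, 3-7, 4-14, 10-5, 12-6, 15-16}

Lex-smallest maximum matching: {(1,8), (2,0), (3,7), (4,14), (10,5), (12,6), (15,16)}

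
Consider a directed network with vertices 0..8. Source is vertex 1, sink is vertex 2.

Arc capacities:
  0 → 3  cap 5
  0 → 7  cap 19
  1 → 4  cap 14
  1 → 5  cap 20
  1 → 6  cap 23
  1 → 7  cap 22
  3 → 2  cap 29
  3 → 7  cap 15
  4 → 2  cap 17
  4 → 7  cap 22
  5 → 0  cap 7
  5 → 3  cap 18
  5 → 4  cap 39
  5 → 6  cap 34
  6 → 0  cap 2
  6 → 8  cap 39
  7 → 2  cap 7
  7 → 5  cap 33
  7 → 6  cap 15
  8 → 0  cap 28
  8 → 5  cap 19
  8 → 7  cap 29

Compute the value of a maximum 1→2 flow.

Maximum flow value: 47

augment #1: 1→4→2 bottleneck 14, total now 14
augment #2: 1→7→2 bottleneck 7, total now 21
augment #3: 1→5→3→2 bottleneck 18, total now 39
augment #4: 1→5→4→2 bottleneck 2, total now 41
augment #5: 1→6→0→3→2 bottleneck 2, total now 43
augment #6: 1→7→5→4→2 bottleneck 1, total now 44
augment #7: 1→6→8→0→3→2 bottleneck 3, total now 47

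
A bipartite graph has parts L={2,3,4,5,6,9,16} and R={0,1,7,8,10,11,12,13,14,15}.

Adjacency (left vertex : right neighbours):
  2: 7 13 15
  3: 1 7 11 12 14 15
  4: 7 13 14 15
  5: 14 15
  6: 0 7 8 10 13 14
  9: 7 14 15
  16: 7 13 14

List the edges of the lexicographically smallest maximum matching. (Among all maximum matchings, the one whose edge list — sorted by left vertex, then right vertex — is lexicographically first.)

|M| = 6 (so the lex-smallest maximum matching has 6 edges)
process left vertices in ascending order; for each, take the smallest-labelled available neighbour that still permits 6 edges overall, or leave it unmatched if none does
lex-smallest matching: {2-7, 3-1, 4-13, 5-14, 6-0, 9-15}

Lex-smallest maximum matching: {(2,7), (3,1), (4,13), (5,14), (6,0), (9,15)}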